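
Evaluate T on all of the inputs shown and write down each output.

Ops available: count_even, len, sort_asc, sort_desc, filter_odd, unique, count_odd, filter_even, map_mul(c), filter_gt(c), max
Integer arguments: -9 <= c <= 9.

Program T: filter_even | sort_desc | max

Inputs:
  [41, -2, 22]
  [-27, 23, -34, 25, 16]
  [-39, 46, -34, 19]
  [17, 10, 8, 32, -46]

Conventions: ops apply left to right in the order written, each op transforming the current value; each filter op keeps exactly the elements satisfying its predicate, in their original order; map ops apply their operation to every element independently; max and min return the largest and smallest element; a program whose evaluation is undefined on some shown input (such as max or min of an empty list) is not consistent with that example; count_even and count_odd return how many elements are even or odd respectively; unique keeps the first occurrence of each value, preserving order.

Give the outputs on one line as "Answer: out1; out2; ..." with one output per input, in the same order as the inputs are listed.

22; 16; 46; 32

Execution, op by op:
  [41, -2, 22] -> [-2, 22] -> [22, -2] -> 22
  [-27, 23, -34, 25, 16] -> [-34, 16] -> [16, -34] -> 16
  [-39, 46, -34, 19] -> [46, -34] -> [46, -34] -> 46
  [17, 10, 8, 32, -46] -> [10, 8, 32, -46] -> [32, 10, 8, -46] -> 32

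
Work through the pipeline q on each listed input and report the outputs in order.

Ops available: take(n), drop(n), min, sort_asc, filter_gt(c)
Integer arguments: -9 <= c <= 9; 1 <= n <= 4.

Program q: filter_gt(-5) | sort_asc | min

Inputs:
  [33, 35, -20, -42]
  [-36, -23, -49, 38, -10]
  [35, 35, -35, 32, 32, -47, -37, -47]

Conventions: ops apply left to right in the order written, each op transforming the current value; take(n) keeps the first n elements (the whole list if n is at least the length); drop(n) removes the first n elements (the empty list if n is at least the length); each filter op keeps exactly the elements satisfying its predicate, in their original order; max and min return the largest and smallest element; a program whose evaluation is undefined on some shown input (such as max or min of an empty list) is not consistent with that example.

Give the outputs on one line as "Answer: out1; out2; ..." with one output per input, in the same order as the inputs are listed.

33; 38; 32

Execution, op by op:
  [33, 35, -20, -42] -> [33, 35] -> [33, 35] -> 33
  [-36, -23, -49, 38, -10] -> [38] -> [38] -> 38
  [35, 35, -35, 32, 32, -47, -37, -47] -> [35, 35, 32, 32] -> [32, 32, 35, 35] -> 32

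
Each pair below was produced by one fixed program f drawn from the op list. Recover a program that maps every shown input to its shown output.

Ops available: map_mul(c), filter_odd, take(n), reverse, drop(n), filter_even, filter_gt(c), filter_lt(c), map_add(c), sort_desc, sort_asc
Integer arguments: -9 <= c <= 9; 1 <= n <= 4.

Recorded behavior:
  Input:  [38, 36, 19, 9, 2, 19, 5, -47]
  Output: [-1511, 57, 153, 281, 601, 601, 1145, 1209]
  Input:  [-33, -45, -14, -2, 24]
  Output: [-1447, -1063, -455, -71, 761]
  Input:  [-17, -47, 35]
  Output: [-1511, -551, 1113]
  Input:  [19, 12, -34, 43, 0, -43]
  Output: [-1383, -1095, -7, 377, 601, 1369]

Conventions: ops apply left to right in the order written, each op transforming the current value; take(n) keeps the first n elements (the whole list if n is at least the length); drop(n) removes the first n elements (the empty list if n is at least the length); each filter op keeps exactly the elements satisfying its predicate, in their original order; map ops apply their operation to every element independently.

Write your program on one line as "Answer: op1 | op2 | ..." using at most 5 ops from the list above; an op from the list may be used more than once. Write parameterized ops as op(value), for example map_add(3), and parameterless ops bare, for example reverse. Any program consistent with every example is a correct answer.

map_mul(-4) | map_mul(-8) | map_add(-7) | sort_asc

Check, running the answer program on each example:
  [38, 36, 19, 9, 2, 19, 5, -47] -> [-152, -144, -76, -36, -8, -76, -20, 188] -> [1216, 1152, 608, 288, 64, 608, 160, -1504] -> [1209, 1145, 601, 281, 57, 601, 153, -1511] -> [-1511, 57, 153, 281, 601, 601, 1145, 1209]
  [-33, -45, -14, -2, 24] -> [132, 180, 56, 8, -96] -> [-1056, -1440, -448, -64, 768] -> [-1063, -1447, -455, -71, 761] -> [-1447, -1063, -455, -71, 761]
  [-17, -47, 35] -> [68, 188, -140] -> [-544, -1504, 1120] -> [-551, -1511, 1113] -> [-1511, -551, 1113]
  [19, 12, -34, 43, 0, -43] -> [-76, -48, 136, -172, 0, 172] -> [608, 384, -1088, 1376, 0, -1376] -> [601, 377, -1095, 1369, -7, -1383] -> [-1383, -1095, -7, 377, 601, 1369]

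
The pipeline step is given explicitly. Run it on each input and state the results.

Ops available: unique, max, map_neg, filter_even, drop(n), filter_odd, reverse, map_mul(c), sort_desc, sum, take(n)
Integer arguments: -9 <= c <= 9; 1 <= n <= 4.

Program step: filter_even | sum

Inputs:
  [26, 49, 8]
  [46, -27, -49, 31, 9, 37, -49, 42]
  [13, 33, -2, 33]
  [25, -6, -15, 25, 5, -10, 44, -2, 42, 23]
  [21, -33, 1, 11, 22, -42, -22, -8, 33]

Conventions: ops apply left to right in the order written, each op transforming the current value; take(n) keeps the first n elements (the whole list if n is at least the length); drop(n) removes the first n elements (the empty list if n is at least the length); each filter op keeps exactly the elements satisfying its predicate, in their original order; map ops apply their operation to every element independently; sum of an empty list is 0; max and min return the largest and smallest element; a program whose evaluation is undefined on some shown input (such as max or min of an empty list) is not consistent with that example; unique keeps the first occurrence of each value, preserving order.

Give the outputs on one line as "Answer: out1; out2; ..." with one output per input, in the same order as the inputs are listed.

Execution, op by op:
  [26, 49, 8] -> [26, 8] -> 34
  [46, -27, -49, 31, 9, 37, -49, 42] -> [46, 42] -> 88
  [13, 33, -2, 33] -> [-2] -> -2
  [25, -6, -15, 25, 5, -10, 44, -2, 42, 23] -> [-6, -10, 44, -2, 42] -> 68
  [21, -33, 1, 11, 22, -42, -22, -8, 33] -> [22, -42, -22, -8] -> -50

34; 88; -2; 68; -50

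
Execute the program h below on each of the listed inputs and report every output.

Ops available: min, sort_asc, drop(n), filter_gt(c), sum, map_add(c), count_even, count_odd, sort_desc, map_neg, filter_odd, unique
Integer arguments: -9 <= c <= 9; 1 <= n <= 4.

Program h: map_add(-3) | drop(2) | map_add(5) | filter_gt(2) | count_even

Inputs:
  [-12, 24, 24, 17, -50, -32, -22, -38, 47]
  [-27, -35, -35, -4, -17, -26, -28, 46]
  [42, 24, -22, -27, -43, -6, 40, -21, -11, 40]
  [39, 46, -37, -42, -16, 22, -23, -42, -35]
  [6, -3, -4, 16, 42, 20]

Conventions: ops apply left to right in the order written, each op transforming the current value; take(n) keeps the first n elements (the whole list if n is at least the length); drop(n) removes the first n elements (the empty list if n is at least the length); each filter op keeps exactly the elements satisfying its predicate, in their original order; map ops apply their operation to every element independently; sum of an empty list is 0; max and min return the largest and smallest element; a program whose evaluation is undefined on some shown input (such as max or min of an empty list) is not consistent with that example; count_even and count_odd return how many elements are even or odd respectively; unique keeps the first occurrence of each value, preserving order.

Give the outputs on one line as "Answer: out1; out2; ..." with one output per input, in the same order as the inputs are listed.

1; 1; 2; 1; 3

Execution, op by op:
  [-12, 24, 24, 17, -50, -32, -22, -38, 47] -> [-15, 21, 21, 14, -53, -35, -25, -41, 44] -> [21, 14, -53, -35, -25, -41, 44] -> [26, 19, -48, -30, -20, -36, 49] -> [26, 19, 49] -> 1
  [-27, -35, -35, -4, -17, -26, -28, 46] -> [-30, -38, -38, -7, -20, -29, -31, 43] -> [-38, -7, -20, -29, -31, 43] -> [-33, -2, -15, -24, -26, 48] -> [48] -> 1
  [42, 24, -22, -27, -43, -6, 40, -21, -11, 40] -> [39, 21, -25, -30, -46, -9, 37, -24, -14, 37] -> [-25, -30, -46, -9, 37, -24, -14, 37] -> [-20, -25, -41, -4, 42, -19, -9, 42] -> [42, 42] -> 2
  [39, 46, -37, -42, -16, 22, -23, -42, -35] -> [36, 43, -40, -45, -19, 19, -26, -45, -38] -> [-40, -45, -19, 19, -26, -45, -38] -> [-35, -40, -14, 24, -21, -40, -33] -> [24] -> 1
  [6, -3, -4, 16, 42, 20] -> [3, -6, -7, 13, 39, 17] -> [-7, 13, 39, 17] -> [-2, 18, 44, 22] -> [18, 44, 22] -> 3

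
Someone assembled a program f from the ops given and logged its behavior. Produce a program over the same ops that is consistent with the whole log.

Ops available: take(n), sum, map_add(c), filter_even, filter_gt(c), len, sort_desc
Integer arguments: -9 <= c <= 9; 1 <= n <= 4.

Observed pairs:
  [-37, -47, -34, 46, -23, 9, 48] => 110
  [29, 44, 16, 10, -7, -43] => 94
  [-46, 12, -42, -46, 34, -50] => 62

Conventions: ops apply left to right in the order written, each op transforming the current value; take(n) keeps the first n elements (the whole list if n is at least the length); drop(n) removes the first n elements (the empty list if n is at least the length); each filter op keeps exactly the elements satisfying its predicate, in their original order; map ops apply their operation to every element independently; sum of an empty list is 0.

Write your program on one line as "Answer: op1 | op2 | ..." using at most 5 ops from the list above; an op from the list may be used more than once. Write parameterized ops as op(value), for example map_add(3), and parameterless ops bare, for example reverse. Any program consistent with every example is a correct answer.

filter_gt(1) | map_add(8) | filter_even | sum

Check, running the answer program on each example:
  [-37, -47, -34, 46, -23, 9, 48] -> [46, 9, 48] -> [54, 17, 56] -> [54, 56] -> 110
  [29, 44, 16, 10, -7, -43] -> [29, 44, 16, 10] -> [37, 52, 24, 18] -> [52, 24, 18] -> 94
  [-46, 12, -42, -46, 34, -50] -> [12, 34] -> [20, 42] -> [20, 42] -> 62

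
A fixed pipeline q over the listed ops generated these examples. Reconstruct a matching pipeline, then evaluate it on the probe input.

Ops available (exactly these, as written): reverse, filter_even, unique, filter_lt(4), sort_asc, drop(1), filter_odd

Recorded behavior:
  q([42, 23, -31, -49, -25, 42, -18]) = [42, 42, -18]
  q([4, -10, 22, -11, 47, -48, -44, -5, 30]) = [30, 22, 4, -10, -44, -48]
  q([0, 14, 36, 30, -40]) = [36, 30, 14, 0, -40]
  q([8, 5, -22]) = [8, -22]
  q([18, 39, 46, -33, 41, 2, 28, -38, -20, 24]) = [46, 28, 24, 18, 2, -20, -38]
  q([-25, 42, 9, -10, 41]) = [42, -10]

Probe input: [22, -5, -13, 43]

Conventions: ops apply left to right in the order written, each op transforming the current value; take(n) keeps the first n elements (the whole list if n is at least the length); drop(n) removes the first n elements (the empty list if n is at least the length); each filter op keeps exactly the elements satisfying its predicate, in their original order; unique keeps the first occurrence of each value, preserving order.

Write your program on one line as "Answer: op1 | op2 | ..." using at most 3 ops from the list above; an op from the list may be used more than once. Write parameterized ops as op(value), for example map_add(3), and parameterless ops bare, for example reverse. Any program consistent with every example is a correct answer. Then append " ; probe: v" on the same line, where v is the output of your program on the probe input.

filter_even | sort_asc | reverse ; probe: [22]

Check, running the answer program on each example:
  [42, 23, -31, -49, -25, 42, -18] -> [42, 42, -18] -> [-18, 42, 42] -> [42, 42, -18]
  [4, -10, 22, -11, 47, -48, -44, -5, 30] -> [4, -10, 22, -48, -44, 30] -> [-48, -44, -10, 4, 22, 30] -> [30, 22, 4, -10, -44, -48]
  [0, 14, 36, 30, -40] -> [0, 14, 36, 30, -40] -> [-40, 0, 14, 30, 36] -> [36, 30, 14, 0, -40]
  [8, 5, -22] -> [8, -22] -> [-22, 8] -> [8, -22]
  [18, 39, 46, -33, 41, 2, 28, -38, -20, 24] -> [18, 46, 2, 28, -38, -20, 24] -> [-38, -20, 2, 18, 24, 28, 46] -> [46, 28, 24, 18, 2, -20, -38]
  [-25, 42, 9, -10, 41] -> [42, -10] -> [-10, 42] -> [42, -10]
  probe: [22, -5, -13, 43] -> [22] -> [22] -> [22]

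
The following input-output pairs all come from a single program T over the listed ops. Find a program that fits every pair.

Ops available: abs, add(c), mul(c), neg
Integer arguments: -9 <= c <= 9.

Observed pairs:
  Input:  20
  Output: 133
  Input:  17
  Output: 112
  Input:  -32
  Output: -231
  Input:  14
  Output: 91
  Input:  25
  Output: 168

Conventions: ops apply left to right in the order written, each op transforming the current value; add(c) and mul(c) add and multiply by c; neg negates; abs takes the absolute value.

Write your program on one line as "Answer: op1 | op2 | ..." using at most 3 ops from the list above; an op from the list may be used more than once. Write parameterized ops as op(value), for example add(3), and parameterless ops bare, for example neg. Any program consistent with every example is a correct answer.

mul(7) | add(-7)

Check, running the answer program on each example:
  20 -> 140 -> 133
  17 -> 119 -> 112
  -32 -> -224 -> -231
  14 -> 98 -> 91
  25 -> 175 -> 168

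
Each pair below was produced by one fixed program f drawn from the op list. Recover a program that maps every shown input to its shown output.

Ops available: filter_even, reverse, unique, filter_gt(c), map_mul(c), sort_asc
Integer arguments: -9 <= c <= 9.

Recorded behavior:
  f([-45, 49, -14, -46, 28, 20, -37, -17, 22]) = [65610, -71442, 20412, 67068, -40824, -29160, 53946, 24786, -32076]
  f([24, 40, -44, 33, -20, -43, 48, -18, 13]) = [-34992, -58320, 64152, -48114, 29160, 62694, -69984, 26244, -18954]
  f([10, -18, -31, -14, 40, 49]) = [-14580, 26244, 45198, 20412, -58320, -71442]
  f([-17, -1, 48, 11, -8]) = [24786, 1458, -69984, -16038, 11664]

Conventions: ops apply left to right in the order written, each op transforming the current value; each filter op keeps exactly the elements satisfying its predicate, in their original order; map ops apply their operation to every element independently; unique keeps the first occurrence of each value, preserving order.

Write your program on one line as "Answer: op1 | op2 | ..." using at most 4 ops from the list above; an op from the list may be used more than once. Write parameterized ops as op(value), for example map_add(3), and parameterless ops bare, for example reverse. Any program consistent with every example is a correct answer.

map_mul(9) | map_mul(-9) | map_mul(-3) | map_mul(-6)

Check, running the answer program on each example:
  [-45, 49, -14, -46, 28, 20, -37, -17, 22] -> [-405, 441, -126, -414, 252, 180, -333, -153, 198] -> [3645, -3969, 1134, 3726, -2268, -1620, 2997, 1377, -1782] -> [-10935, 11907, -3402, -11178, 6804, 4860, -8991, -4131, 5346] -> [65610, -71442, 20412, 67068, -40824, -29160, 53946, 24786, -32076]
  [24, 40, -44, 33, -20, -43, 48, -18, 13] -> [216, 360, -396, 297, -180, -387, 432, -162, 117] -> [-1944, -3240, 3564, -2673, 1620, 3483, -3888, 1458, -1053] -> [5832, 9720, -10692, 8019, -4860, -10449, 11664, -4374, 3159] -> [-34992, -58320, 64152, -48114, 29160, 62694, -69984, 26244, -18954]
  [10, -18, -31, -14, 40, 49] -> [90, -162, -279, -126, 360, 441] -> [-810, 1458, 2511, 1134, -3240, -3969] -> [2430, -4374, -7533, -3402, 9720, 11907] -> [-14580, 26244, 45198, 20412, -58320, -71442]
  [-17, -1, 48, 11, -8] -> [-153, -9, 432, 99, -72] -> [1377, 81, -3888, -891, 648] -> [-4131, -243, 11664, 2673, -1944] -> [24786, 1458, -69984, -16038, 11664]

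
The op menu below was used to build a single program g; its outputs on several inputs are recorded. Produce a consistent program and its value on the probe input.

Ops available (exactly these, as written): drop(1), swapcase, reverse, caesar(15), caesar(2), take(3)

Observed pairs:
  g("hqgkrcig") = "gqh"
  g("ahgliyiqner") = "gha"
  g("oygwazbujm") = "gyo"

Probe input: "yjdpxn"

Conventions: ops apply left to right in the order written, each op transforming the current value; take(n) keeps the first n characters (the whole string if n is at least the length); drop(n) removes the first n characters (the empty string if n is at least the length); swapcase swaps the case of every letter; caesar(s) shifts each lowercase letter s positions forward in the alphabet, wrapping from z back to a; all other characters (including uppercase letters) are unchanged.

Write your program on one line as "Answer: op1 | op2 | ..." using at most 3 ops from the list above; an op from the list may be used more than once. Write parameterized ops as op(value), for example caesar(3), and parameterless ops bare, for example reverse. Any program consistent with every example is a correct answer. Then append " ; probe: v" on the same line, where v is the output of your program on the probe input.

take(3) | reverse ; probe: "djy"

Check, running the answer program on each example:
  "hqgkrcig" -> "hqg" -> "gqh"
  "ahgliyiqner" -> "ahg" -> "gha"
  "oygwazbujm" -> "oyg" -> "gyo"
  probe: "yjdpxn" -> "yjd" -> "djy"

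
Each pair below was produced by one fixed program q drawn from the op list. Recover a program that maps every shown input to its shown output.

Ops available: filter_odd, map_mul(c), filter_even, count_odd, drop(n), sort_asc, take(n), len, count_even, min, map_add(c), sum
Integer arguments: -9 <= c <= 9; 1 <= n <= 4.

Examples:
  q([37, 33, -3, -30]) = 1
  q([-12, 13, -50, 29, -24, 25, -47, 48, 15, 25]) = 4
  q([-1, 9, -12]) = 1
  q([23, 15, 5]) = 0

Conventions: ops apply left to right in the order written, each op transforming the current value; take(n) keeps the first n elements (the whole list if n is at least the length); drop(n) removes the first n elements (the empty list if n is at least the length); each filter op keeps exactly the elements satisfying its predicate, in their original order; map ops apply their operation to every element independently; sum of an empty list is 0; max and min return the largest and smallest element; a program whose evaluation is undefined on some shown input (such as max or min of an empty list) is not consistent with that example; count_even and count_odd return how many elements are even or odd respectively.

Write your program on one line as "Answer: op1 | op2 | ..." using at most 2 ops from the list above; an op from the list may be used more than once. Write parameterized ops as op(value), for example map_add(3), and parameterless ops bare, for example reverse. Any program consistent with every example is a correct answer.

filter_even | len

Check, running the answer program on each example:
  [37, 33, -3, -30] -> [-30] -> 1
  [-12, 13, -50, 29, -24, 25, -47, 48, 15, 25] -> [-12, -50, -24, 48] -> 4
  [-1, 9, -12] -> [-12] -> 1
  [23, 15, 5] -> [] -> 0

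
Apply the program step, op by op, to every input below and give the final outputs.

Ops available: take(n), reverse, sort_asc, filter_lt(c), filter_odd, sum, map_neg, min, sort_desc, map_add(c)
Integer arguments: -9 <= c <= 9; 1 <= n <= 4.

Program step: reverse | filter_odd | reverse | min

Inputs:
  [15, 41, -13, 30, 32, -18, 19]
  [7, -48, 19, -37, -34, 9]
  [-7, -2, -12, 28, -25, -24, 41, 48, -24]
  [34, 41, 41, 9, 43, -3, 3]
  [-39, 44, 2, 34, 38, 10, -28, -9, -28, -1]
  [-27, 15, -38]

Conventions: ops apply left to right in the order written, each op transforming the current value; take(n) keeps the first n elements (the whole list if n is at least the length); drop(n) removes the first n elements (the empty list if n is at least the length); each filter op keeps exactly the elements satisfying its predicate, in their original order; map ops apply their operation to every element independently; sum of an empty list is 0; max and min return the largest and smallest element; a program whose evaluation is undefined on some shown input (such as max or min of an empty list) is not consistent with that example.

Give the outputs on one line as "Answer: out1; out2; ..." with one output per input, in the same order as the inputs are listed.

Execution, op by op:
  [15, 41, -13, 30, 32, -18, 19] -> [19, -18, 32, 30, -13, 41, 15] -> [19, -13, 41, 15] -> [15, 41, -13, 19] -> -13
  [7, -48, 19, -37, -34, 9] -> [9, -34, -37, 19, -48, 7] -> [9, -37, 19, 7] -> [7, 19, -37, 9] -> -37
  [-7, -2, -12, 28, -25, -24, 41, 48, -24] -> [-24, 48, 41, -24, -25, 28, -12, -2, -7] -> [41, -25, -7] -> [-7, -25, 41] -> -25
  [34, 41, 41, 9, 43, -3, 3] -> [3, -3, 43, 9, 41, 41, 34] -> [3, -3, 43, 9, 41, 41] -> [41, 41, 9, 43, -3, 3] -> -3
  [-39, 44, 2, 34, 38, 10, -28, -9, -28, -1] -> [-1, -28, -9, -28, 10, 38, 34, 2, 44, -39] -> [-1, -9, -39] -> [-39, -9, -1] -> -39
  [-27, 15, -38] -> [-38, 15, -27] -> [15, -27] -> [-27, 15] -> -27

-13; -37; -25; -3; -39; -27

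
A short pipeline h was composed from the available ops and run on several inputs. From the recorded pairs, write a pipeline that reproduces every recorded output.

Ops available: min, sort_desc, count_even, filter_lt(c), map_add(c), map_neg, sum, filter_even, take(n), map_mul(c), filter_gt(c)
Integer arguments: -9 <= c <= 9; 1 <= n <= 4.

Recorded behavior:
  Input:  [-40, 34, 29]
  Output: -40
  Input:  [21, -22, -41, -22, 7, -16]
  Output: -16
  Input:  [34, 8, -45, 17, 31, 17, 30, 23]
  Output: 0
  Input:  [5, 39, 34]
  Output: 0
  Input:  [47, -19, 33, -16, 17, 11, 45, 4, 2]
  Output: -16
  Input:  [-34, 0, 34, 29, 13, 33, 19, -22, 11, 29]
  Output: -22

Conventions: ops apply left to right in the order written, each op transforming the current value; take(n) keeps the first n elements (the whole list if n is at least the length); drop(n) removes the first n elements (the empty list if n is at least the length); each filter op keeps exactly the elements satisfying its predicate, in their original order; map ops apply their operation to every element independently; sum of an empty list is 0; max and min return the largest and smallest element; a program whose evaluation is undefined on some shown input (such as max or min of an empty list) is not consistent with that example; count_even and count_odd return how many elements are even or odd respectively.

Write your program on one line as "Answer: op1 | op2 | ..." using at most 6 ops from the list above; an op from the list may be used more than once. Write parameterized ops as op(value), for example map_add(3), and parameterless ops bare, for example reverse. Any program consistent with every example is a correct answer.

filter_lt(-7) | sort_desc | filter_even | take(1) | sum

Check, running the answer program on each example:
  [-40, 34, 29] -> [-40] -> [-40] -> [-40] -> [-40] -> -40
  [21, -22, -41, -22, 7, -16] -> [-22, -41, -22, -16] -> [-16, -22, -22, -41] -> [-16, -22, -22] -> [-16] -> -16
  [34, 8, -45, 17, 31, 17, 30, 23] -> [-45] -> [-45] -> [] -> [] -> 0
  [5, 39, 34] -> [] -> [] -> [] -> [] -> 0
  [47, -19, 33, -16, 17, 11, 45, 4, 2] -> [-19, -16] -> [-16, -19] -> [-16] -> [-16] -> -16
  [-34, 0, 34, 29, 13, 33, 19, -22, 11, 29] -> [-34, -22] -> [-22, -34] -> [-22, -34] -> [-22] -> -22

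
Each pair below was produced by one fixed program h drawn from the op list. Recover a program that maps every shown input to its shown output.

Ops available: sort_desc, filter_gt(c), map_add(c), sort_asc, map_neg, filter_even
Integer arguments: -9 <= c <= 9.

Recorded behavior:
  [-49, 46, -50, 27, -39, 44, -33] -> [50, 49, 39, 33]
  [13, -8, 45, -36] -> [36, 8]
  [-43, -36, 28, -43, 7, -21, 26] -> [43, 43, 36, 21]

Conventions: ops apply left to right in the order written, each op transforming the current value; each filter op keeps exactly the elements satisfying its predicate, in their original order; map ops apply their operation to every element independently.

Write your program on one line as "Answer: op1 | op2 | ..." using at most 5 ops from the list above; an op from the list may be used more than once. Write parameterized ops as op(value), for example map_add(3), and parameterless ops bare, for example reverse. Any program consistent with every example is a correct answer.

sort_asc | sort_desc | map_neg | filter_gt(0) | sort_desc

Check, running the answer program on each example:
  [-49, 46, -50, 27, -39, 44, -33] -> [-50, -49, -39, -33, 27, 44, 46] -> [46, 44, 27, -33, -39, -49, -50] -> [-46, -44, -27, 33, 39, 49, 50] -> [33, 39, 49, 50] -> [50, 49, 39, 33]
  [13, -8, 45, -36] -> [-36, -8, 13, 45] -> [45, 13, -8, -36] -> [-45, -13, 8, 36] -> [8, 36] -> [36, 8]
  [-43, -36, 28, -43, 7, -21, 26] -> [-43, -43, -36, -21, 7, 26, 28] -> [28, 26, 7, -21, -36, -43, -43] -> [-28, -26, -7, 21, 36, 43, 43] -> [21, 36, 43, 43] -> [43, 43, 36, 21]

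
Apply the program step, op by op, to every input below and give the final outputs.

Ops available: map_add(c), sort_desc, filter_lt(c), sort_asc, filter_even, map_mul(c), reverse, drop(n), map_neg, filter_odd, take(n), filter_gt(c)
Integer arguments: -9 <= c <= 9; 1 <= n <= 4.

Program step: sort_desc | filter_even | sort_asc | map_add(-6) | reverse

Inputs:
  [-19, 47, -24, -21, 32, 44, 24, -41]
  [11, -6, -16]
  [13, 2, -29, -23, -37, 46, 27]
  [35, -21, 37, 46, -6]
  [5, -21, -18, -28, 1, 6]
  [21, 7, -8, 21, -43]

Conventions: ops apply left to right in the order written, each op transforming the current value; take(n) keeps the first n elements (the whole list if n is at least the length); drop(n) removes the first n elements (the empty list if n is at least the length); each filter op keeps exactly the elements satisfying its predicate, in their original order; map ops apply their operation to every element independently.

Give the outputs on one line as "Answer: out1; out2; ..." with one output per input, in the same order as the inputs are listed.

Execution, op by op:
  [-19, 47, -24, -21, 32, 44, 24, -41] -> [47, 44, 32, 24, -19, -21, -24, -41] -> [44, 32, 24, -24] -> [-24, 24, 32, 44] -> [-30, 18, 26, 38] -> [38, 26, 18, -30]
  [11, -6, -16] -> [11, -6, -16] -> [-6, -16] -> [-16, -6] -> [-22, -12] -> [-12, -22]
  [13, 2, -29, -23, -37, 46, 27] -> [46, 27, 13, 2, -23, -29, -37] -> [46, 2] -> [2, 46] -> [-4, 40] -> [40, -4]
  [35, -21, 37, 46, -6] -> [46, 37, 35, -6, -21] -> [46, -6] -> [-6, 46] -> [-12, 40] -> [40, -12]
  [5, -21, -18, -28, 1, 6] -> [6, 5, 1, -18, -21, -28] -> [6, -18, -28] -> [-28, -18, 6] -> [-34, -24, 0] -> [0, -24, -34]
  [21, 7, -8, 21, -43] -> [21, 21, 7, -8, -43] -> [-8] -> [-8] -> [-14] -> [-14]

[38, 26, 18, -30]; [-12, -22]; [40, -4]; [40, -12]; [0, -24, -34]; [-14]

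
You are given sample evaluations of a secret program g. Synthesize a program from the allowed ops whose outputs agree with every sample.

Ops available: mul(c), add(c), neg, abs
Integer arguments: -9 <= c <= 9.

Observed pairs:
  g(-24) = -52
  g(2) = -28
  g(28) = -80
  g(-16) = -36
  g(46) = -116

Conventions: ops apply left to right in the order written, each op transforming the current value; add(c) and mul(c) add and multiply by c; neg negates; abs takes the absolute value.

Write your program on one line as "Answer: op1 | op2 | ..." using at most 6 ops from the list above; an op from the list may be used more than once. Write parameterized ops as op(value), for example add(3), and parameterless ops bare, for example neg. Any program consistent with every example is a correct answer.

add(5) | abs | mul(2) | neg | add(-9) | add(-5)

Check, running the answer program on each example:
  -24 -> -19 -> 19 -> 38 -> -38 -> -47 -> -52
  2 -> 7 -> 7 -> 14 -> -14 -> -23 -> -28
  28 -> 33 -> 33 -> 66 -> -66 -> -75 -> -80
  -16 -> -11 -> 11 -> 22 -> -22 -> -31 -> -36
  46 -> 51 -> 51 -> 102 -> -102 -> -111 -> -116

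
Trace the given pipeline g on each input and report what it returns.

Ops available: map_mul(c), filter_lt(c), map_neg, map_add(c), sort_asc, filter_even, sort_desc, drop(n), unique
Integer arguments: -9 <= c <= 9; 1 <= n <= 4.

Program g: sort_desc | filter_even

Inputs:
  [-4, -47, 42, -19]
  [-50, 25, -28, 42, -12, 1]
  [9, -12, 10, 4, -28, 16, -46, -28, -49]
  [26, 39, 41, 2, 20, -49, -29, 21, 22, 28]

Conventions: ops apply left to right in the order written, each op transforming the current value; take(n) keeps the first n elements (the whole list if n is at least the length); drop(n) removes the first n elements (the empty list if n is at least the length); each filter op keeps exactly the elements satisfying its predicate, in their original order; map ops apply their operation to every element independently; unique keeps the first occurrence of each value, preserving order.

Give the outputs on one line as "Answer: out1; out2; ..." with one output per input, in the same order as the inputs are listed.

[42, -4]; [42, -12, -28, -50]; [16, 10, 4, -12, -28, -28, -46]; [28, 26, 22, 20, 2]

Execution, op by op:
  [-4, -47, 42, -19] -> [42, -4, -19, -47] -> [42, -4]
  [-50, 25, -28, 42, -12, 1] -> [42, 25, 1, -12, -28, -50] -> [42, -12, -28, -50]
  [9, -12, 10, 4, -28, 16, -46, -28, -49] -> [16, 10, 9, 4, -12, -28, -28, -46, -49] -> [16, 10, 4, -12, -28, -28, -46]
  [26, 39, 41, 2, 20, -49, -29, 21, 22, 28] -> [41, 39, 28, 26, 22, 21, 20, 2, -29, -49] -> [28, 26, 22, 20, 2]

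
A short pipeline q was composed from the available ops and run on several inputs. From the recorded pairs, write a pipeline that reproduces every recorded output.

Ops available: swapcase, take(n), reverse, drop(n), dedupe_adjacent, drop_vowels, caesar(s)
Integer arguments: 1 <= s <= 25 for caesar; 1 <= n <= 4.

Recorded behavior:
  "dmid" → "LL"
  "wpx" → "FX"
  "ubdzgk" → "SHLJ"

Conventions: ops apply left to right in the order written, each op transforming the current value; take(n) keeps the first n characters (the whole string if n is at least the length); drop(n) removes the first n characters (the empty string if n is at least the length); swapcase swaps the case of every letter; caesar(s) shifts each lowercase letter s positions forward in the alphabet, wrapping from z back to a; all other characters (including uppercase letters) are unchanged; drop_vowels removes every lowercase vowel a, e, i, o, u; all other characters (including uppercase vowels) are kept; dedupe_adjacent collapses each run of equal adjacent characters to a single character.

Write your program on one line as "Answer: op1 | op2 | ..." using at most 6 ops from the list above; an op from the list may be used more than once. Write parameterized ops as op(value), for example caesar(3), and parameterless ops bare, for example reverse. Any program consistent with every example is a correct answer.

drop_vowels | reverse | caesar(8) | drop_vowels | swapcase

Check, running the answer program on each example:
  "dmid" -> "dmd" -> "dmd" -> "lul" -> "ll" -> "LL"
  "wpx" -> "wpx" -> "xpw" -> "fxe" -> "fx" -> "FX"
  "ubdzgk" -> "bdzgk" -> "kgzdb" -> "sohlj" -> "shlj" -> "SHLJ"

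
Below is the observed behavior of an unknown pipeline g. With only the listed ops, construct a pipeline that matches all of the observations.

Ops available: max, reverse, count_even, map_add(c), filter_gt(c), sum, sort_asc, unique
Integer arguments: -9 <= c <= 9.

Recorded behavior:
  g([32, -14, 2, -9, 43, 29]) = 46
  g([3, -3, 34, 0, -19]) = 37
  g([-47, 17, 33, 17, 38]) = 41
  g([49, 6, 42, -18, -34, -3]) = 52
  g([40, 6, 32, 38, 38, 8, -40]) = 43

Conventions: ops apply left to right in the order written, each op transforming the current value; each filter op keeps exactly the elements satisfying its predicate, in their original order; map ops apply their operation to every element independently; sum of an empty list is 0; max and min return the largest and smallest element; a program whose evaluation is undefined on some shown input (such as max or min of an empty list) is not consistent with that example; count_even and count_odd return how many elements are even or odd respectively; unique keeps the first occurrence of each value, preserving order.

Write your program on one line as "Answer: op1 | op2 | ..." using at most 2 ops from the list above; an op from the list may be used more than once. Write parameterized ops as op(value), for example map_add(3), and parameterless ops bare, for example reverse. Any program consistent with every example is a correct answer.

map_add(3) | max

Check, running the answer program on each example:
  [32, -14, 2, -9, 43, 29] -> [35, -11, 5, -6, 46, 32] -> 46
  [3, -3, 34, 0, -19] -> [6, 0, 37, 3, -16] -> 37
  [-47, 17, 33, 17, 38] -> [-44, 20, 36, 20, 41] -> 41
  [49, 6, 42, -18, -34, -3] -> [52, 9, 45, -15, -31, 0] -> 52
  [40, 6, 32, 38, 38, 8, -40] -> [43, 9, 35, 41, 41, 11, -37] -> 43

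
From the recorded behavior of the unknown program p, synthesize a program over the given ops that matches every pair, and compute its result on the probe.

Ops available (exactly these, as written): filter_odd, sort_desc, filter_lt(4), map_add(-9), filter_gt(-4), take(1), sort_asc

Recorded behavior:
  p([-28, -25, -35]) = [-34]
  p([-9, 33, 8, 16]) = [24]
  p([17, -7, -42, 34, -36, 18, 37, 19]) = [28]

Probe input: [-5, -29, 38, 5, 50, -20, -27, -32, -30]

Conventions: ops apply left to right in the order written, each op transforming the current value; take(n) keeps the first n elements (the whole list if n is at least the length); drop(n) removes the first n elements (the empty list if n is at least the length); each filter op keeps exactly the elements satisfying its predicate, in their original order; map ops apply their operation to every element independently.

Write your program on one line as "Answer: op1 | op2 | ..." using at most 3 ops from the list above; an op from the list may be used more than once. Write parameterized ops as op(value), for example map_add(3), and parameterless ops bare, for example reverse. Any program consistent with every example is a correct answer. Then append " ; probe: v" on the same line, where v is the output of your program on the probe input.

sort_desc | take(1) | map_add(-9) ; probe: [41]

Check, running the answer program on each example:
  [-28, -25, -35] -> [-25, -28, -35] -> [-25] -> [-34]
  [-9, 33, 8, 16] -> [33, 16, 8, -9] -> [33] -> [24]
  [17, -7, -42, 34, -36, 18, 37, 19] -> [37, 34, 19, 18, 17, -7, -36, -42] -> [37] -> [28]
  probe: [-5, -29, 38, 5, 50, -20, -27, -32, -30] -> [50, 38, 5, -5, -20, -27, -29, -30, -32] -> [50] -> [41]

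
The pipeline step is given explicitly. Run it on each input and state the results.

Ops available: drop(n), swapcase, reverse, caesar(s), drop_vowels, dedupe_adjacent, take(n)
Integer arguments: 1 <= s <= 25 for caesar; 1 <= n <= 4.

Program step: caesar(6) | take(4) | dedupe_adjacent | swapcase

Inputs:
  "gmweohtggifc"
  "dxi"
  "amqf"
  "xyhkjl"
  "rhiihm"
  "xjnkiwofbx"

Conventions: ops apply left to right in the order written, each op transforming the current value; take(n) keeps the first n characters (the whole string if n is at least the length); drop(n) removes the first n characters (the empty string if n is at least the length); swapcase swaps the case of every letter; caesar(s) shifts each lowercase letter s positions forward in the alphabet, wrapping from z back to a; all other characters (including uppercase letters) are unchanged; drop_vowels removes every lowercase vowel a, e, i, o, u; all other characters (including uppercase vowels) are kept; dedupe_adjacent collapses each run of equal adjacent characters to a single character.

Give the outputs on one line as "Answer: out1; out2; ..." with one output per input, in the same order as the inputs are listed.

Execution, op by op:
  "gmweohtggifc" -> "msckunzmmoli" -> "msck" -> "msck" -> "MSCK"
  "dxi" -> "jdo" -> "jdo" -> "jdo" -> "JDO"
  "amqf" -> "gswl" -> "gswl" -> "gswl" -> "GSWL"
  "xyhkjl" -> "denqpr" -> "denq" -> "denq" -> "DENQ"
  "rhiihm" -> "xnoons" -> "xnoo" -> "xno" -> "XNO"
  "xjnkiwofbx" -> "dptqoculhd" -> "dptq" -> "dptq" -> "DPTQ"

"MSCK"; "JDO"; "GSWL"; "DENQ"; "XNO"; "DPTQ"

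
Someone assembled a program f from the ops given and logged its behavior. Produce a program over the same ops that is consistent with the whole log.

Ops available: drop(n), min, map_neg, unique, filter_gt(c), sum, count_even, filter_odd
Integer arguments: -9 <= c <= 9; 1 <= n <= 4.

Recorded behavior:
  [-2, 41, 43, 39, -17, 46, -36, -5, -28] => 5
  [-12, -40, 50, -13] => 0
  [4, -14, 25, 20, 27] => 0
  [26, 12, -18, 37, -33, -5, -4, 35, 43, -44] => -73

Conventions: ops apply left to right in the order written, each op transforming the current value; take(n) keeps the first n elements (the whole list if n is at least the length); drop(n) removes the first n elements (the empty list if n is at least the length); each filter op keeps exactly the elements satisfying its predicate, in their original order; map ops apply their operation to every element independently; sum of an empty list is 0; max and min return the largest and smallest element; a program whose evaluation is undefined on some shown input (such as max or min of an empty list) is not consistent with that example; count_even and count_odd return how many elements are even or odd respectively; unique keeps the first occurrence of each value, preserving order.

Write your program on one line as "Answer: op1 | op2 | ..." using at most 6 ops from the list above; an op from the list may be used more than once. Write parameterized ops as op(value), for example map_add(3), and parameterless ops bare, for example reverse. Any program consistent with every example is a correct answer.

map_neg | drop(1) | drop(4) | filter_odd | sum

Check, running the answer program on each example:
  [-2, 41, 43, 39, -17, 46, -36, -5, -28] -> [2, -41, -43, -39, 17, -46, 36, 5, 28] -> [-41, -43, -39, 17, -46, 36, 5, 28] -> [-46, 36, 5, 28] -> [5] -> 5
  [-12, -40, 50, -13] -> [12, 40, -50, 13] -> [40, -50, 13] -> [] -> [] -> 0
  [4, -14, 25, 20, 27] -> [-4, 14, -25, -20, -27] -> [14, -25, -20, -27] -> [] -> [] -> 0
  [26, 12, -18, 37, -33, -5, -4, 35, 43, -44] -> [-26, -12, 18, -37, 33, 5, 4, -35, -43, 44] -> [-12, 18, -37, 33, 5, 4, -35, -43, 44] -> [5, 4, -35, -43, 44] -> [5, -35, -43] -> -73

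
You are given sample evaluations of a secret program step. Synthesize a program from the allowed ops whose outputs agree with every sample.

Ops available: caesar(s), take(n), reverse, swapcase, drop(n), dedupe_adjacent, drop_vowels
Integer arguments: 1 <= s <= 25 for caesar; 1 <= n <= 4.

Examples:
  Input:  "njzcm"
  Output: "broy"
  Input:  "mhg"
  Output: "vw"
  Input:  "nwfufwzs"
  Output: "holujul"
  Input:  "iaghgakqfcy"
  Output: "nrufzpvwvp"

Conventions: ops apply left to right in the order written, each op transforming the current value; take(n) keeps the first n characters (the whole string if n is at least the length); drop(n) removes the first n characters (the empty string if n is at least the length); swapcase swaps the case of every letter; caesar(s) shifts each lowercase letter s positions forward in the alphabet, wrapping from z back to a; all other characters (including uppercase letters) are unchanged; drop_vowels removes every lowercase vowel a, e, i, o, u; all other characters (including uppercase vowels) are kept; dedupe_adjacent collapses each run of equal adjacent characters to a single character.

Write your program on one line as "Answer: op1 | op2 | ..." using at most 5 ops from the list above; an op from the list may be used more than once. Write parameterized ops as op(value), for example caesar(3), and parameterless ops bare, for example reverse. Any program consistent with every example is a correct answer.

drop(1) | reverse | caesar(21) | caesar(20)

Check, running the answer program on each example:
  "njzcm" -> "jzcm" -> "mczj" -> "hxue" -> "broy"
  "mhg" -> "hg" -> "gh" -> "bc" -> "vw"
  "nwfufwzs" -> "wfufwzs" -> "szwfufw" -> "nurapar" -> "holujul"
  "iaghgakqfcy" -> "aghgakqfcy" -> "ycfqkaghga" -> "txalfvbcbv" -> "nrufzpvwvp"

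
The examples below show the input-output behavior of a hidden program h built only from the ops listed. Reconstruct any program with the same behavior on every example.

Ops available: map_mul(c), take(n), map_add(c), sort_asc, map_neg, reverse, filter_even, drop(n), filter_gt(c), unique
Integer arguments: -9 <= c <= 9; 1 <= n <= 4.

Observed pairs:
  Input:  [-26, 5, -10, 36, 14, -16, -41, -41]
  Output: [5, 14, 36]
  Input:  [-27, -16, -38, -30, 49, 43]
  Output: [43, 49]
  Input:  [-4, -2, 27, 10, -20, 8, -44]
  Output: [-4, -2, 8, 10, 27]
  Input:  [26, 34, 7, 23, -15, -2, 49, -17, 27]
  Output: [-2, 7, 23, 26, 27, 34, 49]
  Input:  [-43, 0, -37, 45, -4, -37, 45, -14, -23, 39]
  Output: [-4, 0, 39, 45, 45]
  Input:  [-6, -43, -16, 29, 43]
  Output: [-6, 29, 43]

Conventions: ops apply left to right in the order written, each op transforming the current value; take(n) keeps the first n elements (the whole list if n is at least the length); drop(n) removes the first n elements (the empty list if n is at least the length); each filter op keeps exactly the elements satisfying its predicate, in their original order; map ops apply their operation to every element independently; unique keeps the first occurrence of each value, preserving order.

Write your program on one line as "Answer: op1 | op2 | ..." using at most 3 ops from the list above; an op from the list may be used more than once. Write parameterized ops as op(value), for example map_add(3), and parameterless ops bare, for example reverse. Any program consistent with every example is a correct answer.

sort_asc | filter_gt(-8)

Check, running the answer program on each example:
  [-26, 5, -10, 36, 14, -16, -41, -41] -> [-41, -41, -26, -16, -10, 5, 14, 36] -> [5, 14, 36]
  [-27, -16, -38, -30, 49, 43] -> [-38, -30, -27, -16, 43, 49] -> [43, 49]
  [-4, -2, 27, 10, -20, 8, -44] -> [-44, -20, -4, -2, 8, 10, 27] -> [-4, -2, 8, 10, 27]
  [26, 34, 7, 23, -15, -2, 49, -17, 27] -> [-17, -15, -2, 7, 23, 26, 27, 34, 49] -> [-2, 7, 23, 26, 27, 34, 49]
  [-43, 0, -37, 45, -4, -37, 45, -14, -23, 39] -> [-43, -37, -37, -23, -14, -4, 0, 39, 45, 45] -> [-4, 0, 39, 45, 45]
  [-6, -43, -16, 29, 43] -> [-43, -16, -6, 29, 43] -> [-6, 29, 43]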